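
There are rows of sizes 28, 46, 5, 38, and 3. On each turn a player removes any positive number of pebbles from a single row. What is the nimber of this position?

18

Compute the nim-sum pairwise:
28 ⊕ 46 = 50
50 ⊕ 5 = 55
55 ⊕ 38 = 17
17 ⊕ 3 = 18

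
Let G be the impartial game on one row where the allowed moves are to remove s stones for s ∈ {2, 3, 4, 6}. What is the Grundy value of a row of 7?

3

Grundy values for subtraction set {2, 3, 4, 6}:
k:     0  1  2  3  4  5  6  7
g(k):  0  0  1  1  2  2  3  3
So g(7) = 3.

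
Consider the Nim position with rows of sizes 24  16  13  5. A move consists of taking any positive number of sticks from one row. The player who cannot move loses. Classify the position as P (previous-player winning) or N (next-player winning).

Bitwise XOR of the heap sizes:
  11000  (24)
  10000  (16)
  01101  (13)
  00101  (5)
  -----
  00000  (0)
The nim-sum is 0, so this is a P-position: the player to move is in a losing position under optimal play.

P-position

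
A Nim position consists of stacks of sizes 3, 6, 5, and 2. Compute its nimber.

2

In binary:
  011  (3)
  110  (6)
  101  (5)
  010  (2)
  ---
  010  (2)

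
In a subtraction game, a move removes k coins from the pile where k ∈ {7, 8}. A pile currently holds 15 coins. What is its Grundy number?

0

Grundy values for subtraction set {7, 8}:
k:     0  1  2  3  4  5  6  7  8  9 10 11 12 13 14 15
g(k):  0  0  0  0  0  0  0  1  1  1  1  1  1  1  2  0
So g(15) = 0.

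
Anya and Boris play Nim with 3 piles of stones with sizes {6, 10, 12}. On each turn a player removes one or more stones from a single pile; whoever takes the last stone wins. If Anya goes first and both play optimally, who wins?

Nim-sum: 6 ^ 10 ^ 12 = 0.
The nim-sum is 0, so this is a P-position: the player to move is in a losing position under optimal play; Anya is about to move from it and so loses — Boris wins.

Boris wins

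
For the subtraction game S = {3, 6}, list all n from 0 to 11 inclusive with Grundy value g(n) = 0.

0, 1, 2, 9, 10, 11

Grundy values for subtraction set {3, 6}:
k:     0  1  2  3  4  5  6  7  8  9 10 11
g(k):  0  0  0  1  1  1  2  2  2  0  0  0
The P-positions (g = 0) in 0..11 are 0, 1, 2, 9, 10, 11.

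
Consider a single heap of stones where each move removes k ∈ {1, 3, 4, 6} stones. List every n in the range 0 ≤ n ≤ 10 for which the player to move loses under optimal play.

0, 2, 7, 9

Grundy values for subtraction set {1, 3, 4, 6}:
k:     0  1  2  3  4  5  6  7  8  9 10
g(k):  0  1  0  1  2  3  2  0  1  0  1
The P-positions (g = 0) in 0..10 are 0, 2, 7, 9.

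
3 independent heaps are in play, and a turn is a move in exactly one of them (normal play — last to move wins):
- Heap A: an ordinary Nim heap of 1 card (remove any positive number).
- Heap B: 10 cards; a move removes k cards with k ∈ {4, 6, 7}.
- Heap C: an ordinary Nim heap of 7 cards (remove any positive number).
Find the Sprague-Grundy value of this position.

4

Heap A is a plain Nim heap of size 1, so its Grundy value is 1.
Build the Grundy sequence for heap B with g(k) = mex{g(k−s) : s ∈ {4, 6, 7}, s ≤ k}:
k:     0  1  2  3  4  5  6  7  8  9 10
g(k):  0  0  0  0  1  1  1  1  2  2  2
So g(10) = 2.
Heap C is a plain Nim heap of size 7, so its Grundy value is 7.
By the Sprague-Grundy theorem, the Grundy value of a sum of independent games is the XOR of the component values.
Combined value = 1 ⊕ 2 ⊕ 7 = 4.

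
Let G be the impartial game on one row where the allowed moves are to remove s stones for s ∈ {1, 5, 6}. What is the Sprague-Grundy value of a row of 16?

1

Grundy values for subtraction set {1, 5, 6}:
k:     0  1  2  3  4  5  6  7  8  9 10 11 12 13 14 15 16
g(k):  0  1  0  1  0  1  2  3  2  3  2  0  1  0  1  0  1
So g(16) = 1.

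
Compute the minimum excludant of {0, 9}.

1

0 is in the set but 1 is not, so the mex is 1.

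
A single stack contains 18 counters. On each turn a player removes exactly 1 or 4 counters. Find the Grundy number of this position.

Grundy values for subtraction set {1, 4}:
k:     0  1  2  3  4  5  6  7  8  9 10 11 12 13 14 15 16 17 18
g(k):  0  1  0  1  2  0  1  0  1  2  0  1  0  1  2  0  1  0  1
So g(18) = 1.

1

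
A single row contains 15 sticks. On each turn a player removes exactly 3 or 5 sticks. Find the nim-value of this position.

2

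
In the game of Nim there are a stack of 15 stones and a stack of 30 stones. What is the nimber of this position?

17

Compute the nim-sum pairwise:
15 XOR 30 = 17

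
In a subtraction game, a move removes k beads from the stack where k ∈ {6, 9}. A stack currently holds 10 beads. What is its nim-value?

1

Build the Grundy sequence with g(k) = mex{g(k−s) : s ∈ {6, 9}, s ≤ k}:
g(0) = mex{} = 0
g(1) = mex{} = 0
g(2) = mex{} = 0
g(3) = mex{} = 0
g(4) = mex{} = 0
g(5) = mex{} = 0
g(6) = mex{0} = 1
g(7) = mex{0} = 1
g(8) = mex{0} = 1
g(9) = mex{0} = 1
g(10) = mex{0} = 1
So g(10) = 1.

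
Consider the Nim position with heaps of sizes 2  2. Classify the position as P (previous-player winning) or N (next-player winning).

Compute the nim-sum pairwise:
2 XOR 2 = 0
The nim-sum is 0, so this is a P-position: the player to move is in a losing position under optimal play.

P-position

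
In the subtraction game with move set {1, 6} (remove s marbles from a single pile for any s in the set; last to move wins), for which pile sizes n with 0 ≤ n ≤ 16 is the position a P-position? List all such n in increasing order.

0, 2, 4, 7, 9, 11, 14, 16

Build the Grundy sequence with g(k) = mex{g(k−s) : s ∈ {1, 6}, s ≤ k}:
k:     0  1  2  3  4  5  6  7  8  9 10 11 12 13 14 15 16
g(k):  0  1  0  1  0  1  2  0  1  0  1  0  1  2  0  1  0
The P-positions (g = 0) in 0..16 are 0, 2, 4, 7, 9, 11, 14, 16.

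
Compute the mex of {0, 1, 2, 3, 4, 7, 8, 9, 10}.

5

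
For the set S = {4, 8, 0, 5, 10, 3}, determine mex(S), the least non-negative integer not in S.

1

0 is in the set but 1 is not, so the mex is 1.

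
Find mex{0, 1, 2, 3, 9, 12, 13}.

The values 0, 1, 2, 3 are all present; 4 is the first non-negative integer missing from the set.

4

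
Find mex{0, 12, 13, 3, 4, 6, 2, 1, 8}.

5

The values 0, 1, 2, 3, 4 are all present; 5 is the first non-negative integer missing from the set.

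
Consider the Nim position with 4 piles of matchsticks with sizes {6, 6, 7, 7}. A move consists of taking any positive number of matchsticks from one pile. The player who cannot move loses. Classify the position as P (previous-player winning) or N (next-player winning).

P-position

Nim-sum: 6 ⊕ 6 ⊕ 7 ⊕ 7 = 0.
The nim-sum is 0, so this is a P-position: the player to move is in a losing position under optimal play.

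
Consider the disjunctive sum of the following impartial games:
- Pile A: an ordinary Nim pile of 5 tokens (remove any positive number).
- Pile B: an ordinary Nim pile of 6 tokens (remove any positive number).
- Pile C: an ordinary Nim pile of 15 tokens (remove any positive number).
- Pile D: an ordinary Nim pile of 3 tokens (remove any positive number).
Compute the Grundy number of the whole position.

15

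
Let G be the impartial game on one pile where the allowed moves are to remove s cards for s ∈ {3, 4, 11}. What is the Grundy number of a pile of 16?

0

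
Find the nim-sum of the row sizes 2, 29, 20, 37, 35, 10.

7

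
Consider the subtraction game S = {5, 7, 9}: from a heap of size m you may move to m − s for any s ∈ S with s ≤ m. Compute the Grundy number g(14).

0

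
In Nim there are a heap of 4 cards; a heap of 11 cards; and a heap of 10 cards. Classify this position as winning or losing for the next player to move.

Compute the nim-sum pairwise:
4 ⊕ 11 = 15
15 ⊕ 10 = 5
The nim-sum is 5 ≠ 0, so this is an N-position: the player to move can win.

Winning position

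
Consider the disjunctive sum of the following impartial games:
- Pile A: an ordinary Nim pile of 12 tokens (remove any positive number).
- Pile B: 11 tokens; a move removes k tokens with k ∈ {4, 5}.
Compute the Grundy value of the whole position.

12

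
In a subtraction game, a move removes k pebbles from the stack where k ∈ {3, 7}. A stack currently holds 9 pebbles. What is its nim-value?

Compute g(0), g(1), … for moves {3, 7}:
k:     0  1  2  3  4  5  6  7  8  9
g(k):  0  0  0  1  1  1  0  2  2  1
So g(9) = 1.

1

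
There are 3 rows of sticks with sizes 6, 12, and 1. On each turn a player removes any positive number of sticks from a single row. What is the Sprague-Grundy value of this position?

11

Bitwise XOR of the heap sizes:
  0110  (6)
  1100  (12)
  0001  (1)
  ----
  1011  (11)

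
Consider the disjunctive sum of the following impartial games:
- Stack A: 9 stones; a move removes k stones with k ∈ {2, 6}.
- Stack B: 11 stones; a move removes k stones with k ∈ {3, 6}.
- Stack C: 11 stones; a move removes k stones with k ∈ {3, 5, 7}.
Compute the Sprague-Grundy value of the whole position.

0

Build the Grundy sequence for stack A with g(k) = mex{g(k−s) : s ∈ {2, 6}, s ≤ k}:
k:     0  1  2  3  4  5  6  7  8  9
g(k):  0  0  1  1  0  0  1  1  0  0
So g(9) = 0.
Grundy values for stack B (subtraction set {3, 6}):
g(0) = mex{} = 0
g(1) = mex{} = 0
g(2) = mex{} = 0
g(3) = mex{0} = 1
g(4) = mex{0} = 1
g(5) = mex{0} = 1
g(6) = mex{0,1} = 2
g(7) = mex{0,1} = 2
g(8) = mex{0,1} = 2
g(9) = mex{1,2} = 0
g(10) = mex{1,2} = 0
g(11) = mex{1,2} = 0
So g(11) = 0.
Build the Grundy sequence for stack C with g(k) = mex{g(k−s) : s ∈ {3, 5, 7}, s ≤ k}:
k:     0  1  2  3  4  5  6  7  8  9 10 11
g(k):  0  0  0  1  1  1  2  2  2  3  0  0
So g(11) = 0.
The value of a disjunctive sum is the nim-sum of the parts.
Combined value = 0 XOR 0 XOR 0 = 0.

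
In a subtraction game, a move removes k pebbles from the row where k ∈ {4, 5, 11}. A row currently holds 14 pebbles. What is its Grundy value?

1

Grundy values for subtraction set {4, 5, 11}:
k:     0  1  2  3  4  5  6  7  8  9 10 11 12 13 14
g(k):  0  0  0  0  1  1  1  1  2  0  0  2  3  1  1
So g(14) = 1.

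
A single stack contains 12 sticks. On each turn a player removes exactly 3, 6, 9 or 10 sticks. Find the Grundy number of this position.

4

Grundy values for subtraction set {3, 6, 9, 10}:
g(0) = mex{} = 0
g(1) = mex{} = 0
g(2) = mex{} = 0
g(3) = mex{0} = 1
g(4) = mex{0} = 1
g(5) = mex{0} = 1
g(6) = mex{0,1} = 2
g(7) = mex{0,1} = 2
g(8) = mex{0,1} = 2
g(9) = mex{0,1,2} = 3
g(10) = mex{0,1,2} = 3
g(11) = mex{0,1,2} = 3
g(12) = mex{0,1,2,3} = 4
So g(12) = 4.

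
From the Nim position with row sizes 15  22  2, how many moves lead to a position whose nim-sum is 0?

In binary:
  01111  (15)
  10110  (22)
  00010  (2)
  -----
  11011  (27)
The overall nim-sum is X = 27. A row of size p has a winning move iff p XOR X < p (reduce it to p XOR X).
  15: 15 XOR 27 = 20 ≥ 15 — no move.
  22: 22 XOR 27 = 13 < 22 — winning move (to 13).
  2: 2 XOR 27 = 25 ≥ 2 — no move.
That gives 1 winning move.

1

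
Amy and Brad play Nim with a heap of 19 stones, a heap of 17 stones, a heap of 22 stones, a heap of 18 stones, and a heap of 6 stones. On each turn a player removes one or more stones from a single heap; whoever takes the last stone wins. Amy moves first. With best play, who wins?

Bitwise XOR of the heap sizes:
  10011  (19)
  10001  (17)
  10110  (22)
  10010  (18)
  00110  (6)
  -----
  00000  (0)
The nim-sum is 0, so this is a P-position: the player to move is in a losing position under optimal play; Amy is about to move from it and so loses — Brad wins.

Brad wins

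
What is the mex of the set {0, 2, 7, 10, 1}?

3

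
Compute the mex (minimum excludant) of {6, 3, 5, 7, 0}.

1

0 is in the set but 1 is not, so the mex is 1.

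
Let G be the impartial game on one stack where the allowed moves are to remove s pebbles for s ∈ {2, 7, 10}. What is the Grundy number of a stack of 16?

Build the Grundy sequence with g(k) = mex{g(k−s) : s ∈ {2, 7, 10}, s ≤ k}:
k:     0  1  2  3  4  5  6  7  8  9 10 11 12 13 14 15 16
g(k):  0  0  1  1  0  0  1  1  2  0  3  1  2  0  3  1  2
So g(16) = 2.

2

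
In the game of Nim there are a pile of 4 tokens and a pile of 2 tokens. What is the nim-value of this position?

6

Nim-sum: 4 ^ 2 = 6.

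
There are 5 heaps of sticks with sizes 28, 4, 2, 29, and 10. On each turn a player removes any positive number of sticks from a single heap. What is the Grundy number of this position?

13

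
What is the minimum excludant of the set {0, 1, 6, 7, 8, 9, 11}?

2

The values 0, 1 are all present; 2 is the first non-negative integer missing from the set.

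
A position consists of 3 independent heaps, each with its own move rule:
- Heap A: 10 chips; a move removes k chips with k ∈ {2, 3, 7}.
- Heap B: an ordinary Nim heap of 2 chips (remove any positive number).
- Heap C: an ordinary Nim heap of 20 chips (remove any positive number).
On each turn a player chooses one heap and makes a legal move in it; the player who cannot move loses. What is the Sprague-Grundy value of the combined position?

For heap A, compute g(0), g(1), … with moves {2, 3, 7}:
g(0) = mex{} = 0
g(1) = mex{} = 0
g(2) = mex{0} = 1
g(3) = mex{0} = 1
g(4) = mex{0,1} = 2
g(5) = mex{1} = 0
g(6) = mex{1,2} = 0
g(7) = mex{0,2} = 1
g(8) = mex{0} = 1
g(9) = mex{0,1} = 2
g(10) = mex{1} = 0
So g(10) = 0.
Heap B is a plain Nim heap of size 2, so its Grundy value is 2.
Heap C is a plain Nim heap of size 20, so its Grundy value is 20.
By the Sprague-Grundy theorem, the Grundy value of a sum of independent games is the XOR of the component values.
Combined value = 0 XOR 2 XOR 20 = 22.

22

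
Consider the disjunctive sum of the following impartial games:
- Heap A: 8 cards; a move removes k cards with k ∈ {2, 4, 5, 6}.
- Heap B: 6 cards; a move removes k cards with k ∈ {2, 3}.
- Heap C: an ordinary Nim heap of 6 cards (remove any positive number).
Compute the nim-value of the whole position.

6

For heap A, compute g(0), g(1), … with moves {2, 4, 5, 6}:
k:     0  1  2  3  4  5  6  7  8
g(k):  0  0  1  1  2  2  3  3  0
So g(8) = 0.
For heap B, compute g(0), g(1), … with moves {2, 3}:
k:     0  1  2  3  4  5  6
g(k):  0  0  1  1  2  0  0
So g(6) = 0.
Heap C is a plain Nim heap of size 6, so its Grundy value is 6.
The value of a disjunctive sum is the nim-sum of the parts.
Combined value = 0 XOR 0 XOR 6 = 6.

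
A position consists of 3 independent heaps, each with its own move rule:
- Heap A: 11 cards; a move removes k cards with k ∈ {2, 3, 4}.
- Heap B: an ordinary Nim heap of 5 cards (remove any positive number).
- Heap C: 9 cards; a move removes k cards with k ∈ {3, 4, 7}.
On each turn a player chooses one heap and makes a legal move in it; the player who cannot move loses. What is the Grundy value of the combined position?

Grundy values for heap A (subtraction set {2, 3, 4}):
k:     0  1  2  3  4  5  6  7  8  9 10 11
g(k):  0  0  1  1  2  2  0  0  1  1  2  2
So g(11) = 2.
Heap B is a plain Nim heap of size 5, so its Grundy value is 5.
For heap C, compute g(0), g(1), … with moves {3, 4, 7}:
k:     0  1  2  3  4  5  6  7  8  9
g(k):  0  0  0  1  1  1  2  2  2  3
So g(9) = 3.
The value of a disjunctive sum is the nim-sum of the parts.
Combined value = 2 ⊕ 5 ⊕ 3 = 4.

4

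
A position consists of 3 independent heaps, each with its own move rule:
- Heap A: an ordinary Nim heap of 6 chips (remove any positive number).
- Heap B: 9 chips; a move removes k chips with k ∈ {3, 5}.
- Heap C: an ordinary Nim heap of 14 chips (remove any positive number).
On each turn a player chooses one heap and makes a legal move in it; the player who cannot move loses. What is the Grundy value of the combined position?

8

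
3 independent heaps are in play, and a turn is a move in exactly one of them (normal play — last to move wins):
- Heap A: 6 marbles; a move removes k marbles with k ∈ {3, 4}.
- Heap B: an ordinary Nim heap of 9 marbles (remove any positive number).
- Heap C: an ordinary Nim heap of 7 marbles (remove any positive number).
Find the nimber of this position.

Build the Grundy sequence for heap A with g(k) = mex{g(k−s) : s ∈ {3, 4}, s ≤ k}:
g(0) = mex{} = 0
g(1) = mex{} = 0
g(2) = mex{} = 0
g(3) = mex{0} = 1
g(4) = mex{0} = 1
g(5) = mex{0} = 1
g(6) = mex{0,1} = 2
So g(6) = 2.
Heap B is a plain Nim heap of size 9, so its Grundy value is 9.
Heap C is a plain Nim heap of size 7, so its Grundy value is 7.
By the Sprague-Grundy theorem, the Grundy value of a sum of independent games is the XOR of the component values.
Combined value = 2 XOR 9 XOR 7 = 12.

12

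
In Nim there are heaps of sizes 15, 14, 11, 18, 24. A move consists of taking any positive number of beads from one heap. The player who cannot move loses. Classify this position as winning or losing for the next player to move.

Losing position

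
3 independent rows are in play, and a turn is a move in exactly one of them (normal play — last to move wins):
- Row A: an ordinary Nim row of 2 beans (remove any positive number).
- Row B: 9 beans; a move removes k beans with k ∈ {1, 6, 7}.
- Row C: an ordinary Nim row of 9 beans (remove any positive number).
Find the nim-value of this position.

8

Row A is a plain Nim row of size 2, so its Grundy value is 2.
For row B, compute g(0), g(1), … with moves {1, 6, 7}:
g(0) = mex{} = 0
g(1) = mex{0} = 1
g(2) = mex{1} = 0
g(3) = mex{0} = 1
g(4) = mex{1} = 0
g(5) = mex{0} = 1
g(6) = mex{0,1} = 2
g(7) = mex{0,1,2} = 3
g(8) = mex{0,1,3} = 2
g(9) = mex{0,1,2} = 3
So g(9) = 3.
Row C is a plain Nim row of size 9, so its Grundy value is 9.
The value of a disjunctive sum is the nim-sum of the parts.
Combined value = 2 XOR 3 XOR 9 = 8.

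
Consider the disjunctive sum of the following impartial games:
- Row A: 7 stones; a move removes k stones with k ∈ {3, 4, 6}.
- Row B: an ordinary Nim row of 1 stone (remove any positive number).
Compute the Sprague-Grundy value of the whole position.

For row A, compute g(0), g(1), … with moves {3, 4, 6}:
k:     0  1  2  3  4  5  6  7
g(k):  0  0  0  1  1  1  2  2
So g(7) = 2.
Row B is a plain Nim row of size 1, so its Grundy value is 1.
The value of a disjunctive sum is the nim-sum of the parts.
Combined value = 2 ⊕ 1 = 3.

3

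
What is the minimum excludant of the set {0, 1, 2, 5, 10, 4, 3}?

6

The values 0, 1, 2, 3, 4, 5 are all present; 6 is the first non-negative integer missing from the set.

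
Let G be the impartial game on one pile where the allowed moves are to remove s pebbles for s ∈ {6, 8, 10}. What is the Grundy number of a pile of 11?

1

Grundy values for subtraction set {6, 8, 10}:
k:     0  1  2  3  4  5  6  7  8  9 10 11
g(k):  0  0  0  0  0  0  1  1  1  1  1  1
So g(11) = 1.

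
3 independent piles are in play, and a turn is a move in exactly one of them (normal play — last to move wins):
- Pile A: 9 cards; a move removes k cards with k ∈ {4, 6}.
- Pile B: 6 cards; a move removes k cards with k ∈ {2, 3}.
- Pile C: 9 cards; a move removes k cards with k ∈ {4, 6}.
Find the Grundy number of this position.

0

Build the Grundy sequence for pile A with g(k) = mex{g(k−s) : s ∈ {4, 6}, s ≤ k}:
k:     0  1  2  3  4  5  6  7  8  9
g(k):  0  0  0  0  1  1  1  1  2  2
So g(9) = 2.
Build the Grundy sequence for pile B with g(k) = mex{g(k−s) : s ∈ {2, 3}, s ≤ k}:
g(0) = mex{} = 0
g(1) = mex{} = 0
g(2) = mex{0} = 1
g(3) = mex{0} = 1
g(4) = mex{0,1} = 2
g(5) = mex{1} = 0
g(6) = mex{1,2} = 0
So g(6) = 0.
Grundy values for pile C (subtraction set {4, 6}):
k:     0  1  2  3  4  5  6  7  8  9
g(k):  0  0  0  0  1  1  1  1  2  2
So g(9) = 2.
The value of a disjunctive sum is the nim-sum of the parts.
Combined value = 2 ⊕ 0 ⊕ 2 = 0.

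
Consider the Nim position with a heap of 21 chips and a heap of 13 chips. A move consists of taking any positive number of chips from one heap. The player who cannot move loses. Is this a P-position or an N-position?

N-position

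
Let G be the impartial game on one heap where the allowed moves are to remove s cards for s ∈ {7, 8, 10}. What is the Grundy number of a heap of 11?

1

Grundy values for subtraction set {7, 8, 10}:
g(0) = mex{} = 0
g(1) = mex{} = 0
g(2) = mex{} = 0
g(3) = mex{} = 0
g(4) = mex{} = 0
g(5) = mex{} = 0
g(6) = mex{} = 0
g(7) = mex{0} = 1
g(8) = mex{0} = 1
g(9) = mex{0} = 1
g(10) = mex{0} = 1
g(11) = mex{0} = 1
So g(11) = 1.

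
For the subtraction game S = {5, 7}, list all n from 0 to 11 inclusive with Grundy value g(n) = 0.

0, 1, 2, 3, 4

Grundy values for subtraction set {5, 7}:
k:     0  1  2  3  4  5  6  7  8  9 10 11
g(k):  0  0  0  0  0  1  1  1  1  1  2  2
The P-positions (g = 0) in 0..11 are 0, 1, 2, 3, 4.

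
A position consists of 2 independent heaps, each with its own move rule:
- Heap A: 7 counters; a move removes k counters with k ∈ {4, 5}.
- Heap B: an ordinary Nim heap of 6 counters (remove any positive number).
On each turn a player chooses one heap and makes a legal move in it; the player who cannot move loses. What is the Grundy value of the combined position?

Grundy values for heap A (subtraction set {4, 5}):
k:     0  1  2  3  4  5  6  7
g(k):  0  0  0  0  1  1  1  1
So g(7) = 1.
Heap B is a plain Nim heap of size 6, so its Grundy value is 6.
The value of a disjunctive sum is the nim-sum of the parts.
Combined value = 1 XOR 6 = 7.

7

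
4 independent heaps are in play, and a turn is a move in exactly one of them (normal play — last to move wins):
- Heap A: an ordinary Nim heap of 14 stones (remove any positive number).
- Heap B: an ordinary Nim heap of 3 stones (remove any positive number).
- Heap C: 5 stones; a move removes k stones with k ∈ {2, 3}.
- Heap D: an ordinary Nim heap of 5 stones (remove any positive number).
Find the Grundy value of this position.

Heap A is a plain Nim heap of size 14, so its Grundy value is 14.
Heap B is a plain Nim heap of size 3, so its Grundy value is 3.
For heap C, compute g(0), g(1), … with moves {2, 3}:
g(0) = mex{} = 0
g(1) = mex{} = 0
g(2) = mex{0} = 1
g(3) = mex{0} = 1
g(4) = mex{0,1} = 2
g(5) = mex{1} = 0
So g(5) = 0.
Heap D is a plain Nim heap of size 5, so its Grundy value is 5.
The value of a disjunctive sum is the nim-sum of the parts.
Combined value = 14 ⊕ 3 ⊕ 0 ⊕ 5 = 8.

8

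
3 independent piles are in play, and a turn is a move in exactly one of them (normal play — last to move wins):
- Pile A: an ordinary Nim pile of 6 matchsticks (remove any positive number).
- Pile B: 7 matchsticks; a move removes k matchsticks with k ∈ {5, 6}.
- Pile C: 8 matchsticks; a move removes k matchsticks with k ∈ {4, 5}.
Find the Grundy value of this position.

5

Pile A is a plain Nim pile of size 6, so its Grundy value is 6.
Build the Grundy sequence for pile B with g(k) = mex{g(k−s) : s ∈ {5, 6}, s ≤ k}:
k:     0  1  2  3  4  5  6  7
g(k):  0  0  0  0  0  1  1  1
So g(7) = 1.
For pile C, compute g(0), g(1), … with moves {4, 5}:
k:     0  1  2  3  4  5  6  7  8
g(k):  0  0  0  0  1  1  1  1  2
So g(8) = 2.
By the Sprague-Grundy theorem, the Grundy value of a sum of independent games is the XOR of the component values.
Combined value = 6 XOR 1 XOR 2 = 5.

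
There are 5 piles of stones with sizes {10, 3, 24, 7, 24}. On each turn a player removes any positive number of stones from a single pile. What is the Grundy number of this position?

14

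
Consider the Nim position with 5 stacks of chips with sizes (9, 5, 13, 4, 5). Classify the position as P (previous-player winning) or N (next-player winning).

P-position

Nim-sum: 9 ⊕ 5 ⊕ 13 ⊕ 4 ⊕ 5 = 0.
The nim-sum is 0, so this is a P-position: the player to move is in a losing position under optimal play.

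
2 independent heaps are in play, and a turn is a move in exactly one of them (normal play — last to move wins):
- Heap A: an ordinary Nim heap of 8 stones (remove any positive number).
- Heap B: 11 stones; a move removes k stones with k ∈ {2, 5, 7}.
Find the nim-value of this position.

11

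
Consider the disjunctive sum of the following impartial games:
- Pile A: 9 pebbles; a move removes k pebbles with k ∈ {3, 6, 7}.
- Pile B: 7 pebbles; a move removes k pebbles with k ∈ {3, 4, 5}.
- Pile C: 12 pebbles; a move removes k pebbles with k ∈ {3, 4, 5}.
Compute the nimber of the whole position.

Build the Grundy sequence for pile A with g(k) = mex{g(k−s) : s ∈ {3, 6, 7}, s ≤ k}:
k:     0  1  2  3  4  5  6  7  8  9
g(k):  0  0  0  1  1  1  2  2  2  3
So g(9) = 3.
For pile B, compute g(0), g(1), … with moves {3, 4, 5}:
g(0) = mex{} = 0
g(1) = mex{} = 0
g(2) = mex{} = 0
g(3) = mex{0} = 1
g(4) = mex{0} = 1
g(5) = mex{0} = 1
g(6) = mex{0,1} = 2
g(7) = mex{0,1} = 2
So g(7) = 2.
For pile C, compute g(0), g(1), … with moves {3, 4, 5}:
g(0) = mex{} = 0
g(1) = mex{} = 0
g(2) = mex{} = 0
g(3) = mex{0} = 1
g(4) = mex{0} = 1
g(5) = mex{0} = 1
g(6) = mex{0,1} = 2
g(7) = mex{0,1} = 2
g(8) = mex{1} = 0
g(9) = mex{1,2} = 0
g(10) = mex{1,2} = 0
g(11) = mex{0,2} = 1
g(12) = mex{0,2} = 1
So g(12) = 1.
By the Sprague-Grundy theorem, the Grundy value of a sum of independent games is the XOR of the component values.
Combined value = 3 ⊕ 2 ⊕ 1 = 0.

0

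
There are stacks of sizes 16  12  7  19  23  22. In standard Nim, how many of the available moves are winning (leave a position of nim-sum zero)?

In binary:
  10000  (16)
  01100  (12)
  00111  (7)
  10011  (19)
  10111  (23)
  10110  (22)
  -----
  01001  (9)
The overall nim-sum is X = 9. A stack of size p has a winning move iff p XOR X < p (reduce it to p XOR X).
  16: 16 XOR 9 = 25 ≥ 16 — no move.
  12: 12 XOR 9 = 5 < 12 — winning move (to 5).
  7: 7 XOR 9 = 14 ≥ 7 — no move.
  19: 19 XOR 9 = 26 ≥ 19 — no move.
  23: 23 XOR 9 = 30 ≥ 23 — no move.
  22: 22 XOR 9 = 31 ≥ 22 — no move.
That gives 1 winning move.

1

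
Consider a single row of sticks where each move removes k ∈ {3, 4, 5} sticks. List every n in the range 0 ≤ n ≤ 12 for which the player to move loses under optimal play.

0, 1, 2, 8, 9, 10

Compute g(0), g(1), … for moves {3, 4, 5}:
g(0) = mex{} = 0
g(1) = mex{} = 0
g(2) = mex{} = 0
g(3) = mex{0} = 1
g(4) = mex{0} = 1
g(5) = mex{0} = 1
g(6) = mex{0,1} = 2
g(7) = mex{0,1} = 2
g(8) = mex{1} = 0
g(9) = mex{1,2} = 0
g(10) = mex{1,2} = 0
g(11) = mex{0,2} = 1
g(12) = mex{0,2} = 1
The P-positions (g = 0) in 0..12 are 0, 1, 2, 8, 9, 10.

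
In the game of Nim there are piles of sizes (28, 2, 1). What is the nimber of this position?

31

Write each in binary and XOR column by column:
  11100  (28)
  00010  (2)
  00001  (1)
  -----
  11111  (31)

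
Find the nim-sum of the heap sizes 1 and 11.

Compute the nim-sum pairwise:
1 ^ 11 = 10

10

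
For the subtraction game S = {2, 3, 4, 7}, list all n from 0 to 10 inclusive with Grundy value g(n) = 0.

0, 1, 6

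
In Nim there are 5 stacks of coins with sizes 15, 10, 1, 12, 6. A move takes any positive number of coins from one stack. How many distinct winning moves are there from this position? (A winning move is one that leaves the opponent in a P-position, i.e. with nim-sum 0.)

3

Compute the nim-sum pairwise:
15 ^ 10 = 5
5 ^ 1 = 4
4 ^ 12 = 8
8 ^ 6 = 14
The overall nim-sum is X = 14. A stack of size p has a winning move iff p XOR X < p (reduce it to p XOR X).
  15: 15 XOR 14 = 1 < 15 — winning move (to 1).
  10: 10 XOR 14 = 4 < 10 — winning move (to 4).
  1: 1 XOR 14 = 15 ≥ 1 — no move.
  12: 12 XOR 14 = 2 < 12 — winning move (to 2).
  6: 6 XOR 14 = 8 ≥ 6 — no move.
That gives 3 winning moves.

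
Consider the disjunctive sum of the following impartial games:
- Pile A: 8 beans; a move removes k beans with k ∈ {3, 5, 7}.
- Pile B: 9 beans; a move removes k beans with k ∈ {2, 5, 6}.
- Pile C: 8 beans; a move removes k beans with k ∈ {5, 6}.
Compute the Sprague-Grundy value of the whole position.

1

Build the Grundy sequence for pile A with g(k) = mex{g(k−s) : s ∈ {3, 5, 7}, s ≤ k}:
g(0) = mex{} = 0
g(1) = mex{} = 0
g(2) = mex{} = 0
g(3) = mex{0} = 1
g(4) = mex{0} = 1
g(5) = mex{0} = 1
g(6) = mex{0,1} = 2
g(7) = mex{0,1} = 2
g(8) = mex{0,1} = 2
So g(8) = 2.
Build the Grundy sequence for pile B with g(k) = mex{g(k−s) : s ∈ {2, 5, 6}, s ≤ k}:
g(0) = mex{} = 0
g(1) = mex{} = 0
g(2) = mex{0} = 1
g(3) = mex{0} = 1
g(4) = mex{1} = 0
g(5) = mex{0,1} = 2
g(6) = mex{0} = 1
g(7) = mex{0,1,2} = 3
g(8) = mex{1} = 0
g(9) = mex{0,1,3} = 2
So g(9) = 2.
Build the Grundy sequence for pile C with g(k) = mex{g(k−s) : s ∈ {5, 6}, s ≤ k}:
g(0) = mex{} = 0
g(1) = mex{} = 0
g(2) = mex{} = 0
g(3) = mex{} = 0
g(4) = mex{} = 0
g(5) = mex{0} = 1
g(6) = mex{0} = 1
g(7) = mex{0} = 1
g(8) = mex{0} = 1
So g(8) = 1.
By the Sprague-Grundy theorem, the Grundy value of a sum of independent games is the XOR of the component values.
Combined value = 2 ⊕ 2 ⊕ 1 = 1.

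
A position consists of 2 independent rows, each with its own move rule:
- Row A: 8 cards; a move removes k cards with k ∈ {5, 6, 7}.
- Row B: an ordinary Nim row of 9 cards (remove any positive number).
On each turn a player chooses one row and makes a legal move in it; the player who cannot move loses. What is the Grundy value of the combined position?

8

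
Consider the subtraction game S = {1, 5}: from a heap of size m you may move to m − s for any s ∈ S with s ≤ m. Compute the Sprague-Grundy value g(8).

Grundy values for subtraction set {1, 5}:
g(0) = mex{} = 0
g(1) = mex{0} = 1
g(2) = mex{1} = 0
g(3) = mex{0} = 1
g(4) = mex{1} = 0
g(5) = mex{0} = 1
g(6) = mex{1} = 0
g(7) = mex{0} = 1
g(8) = mex{1} = 0
So g(8) = 0.

0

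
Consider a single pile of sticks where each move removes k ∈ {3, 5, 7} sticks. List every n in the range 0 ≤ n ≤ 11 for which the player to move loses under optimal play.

Grundy values for subtraction set {3, 5, 7}:
g(0) = mex{} = 0
g(1) = mex{} = 0
g(2) = mex{} = 0
g(3) = mex{0} = 1
g(4) = mex{0} = 1
g(5) = mex{0} = 1
g(6) = mex{0,1} = 2
g(7) = mex{0,1} = 2
g(8) = mex{0,1} = 2
g(9) = mex{0,1,2} = 3
g(10) = mex{1,2} = 0
g(11) = mex{1,2} = 0
The P-positions (g = 0) in 0..11 are 0, 1, 2, 10, 11.

0, 1, 2, 10, 11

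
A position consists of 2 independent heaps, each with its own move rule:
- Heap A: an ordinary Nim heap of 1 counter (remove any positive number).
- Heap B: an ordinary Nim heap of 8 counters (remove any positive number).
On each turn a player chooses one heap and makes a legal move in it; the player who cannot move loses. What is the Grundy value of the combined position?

Heap A is a plain Nim heap of size 1, so its Grundy value is 1.
Heap B is a plain Nim heap of size 8, so its Grundy value is 8.
By the Sprague-Grundy theorem, the Grundy value of a sum of independent games is the XOR of the component values.
Combined value = 1 XOR 8 = 9.

9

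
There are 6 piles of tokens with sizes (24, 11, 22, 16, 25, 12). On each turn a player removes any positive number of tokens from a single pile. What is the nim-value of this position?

0

Nim-sum: 24 XOR 11 XOR 22 XOR 16 XOR 25 XOR 12 = 0.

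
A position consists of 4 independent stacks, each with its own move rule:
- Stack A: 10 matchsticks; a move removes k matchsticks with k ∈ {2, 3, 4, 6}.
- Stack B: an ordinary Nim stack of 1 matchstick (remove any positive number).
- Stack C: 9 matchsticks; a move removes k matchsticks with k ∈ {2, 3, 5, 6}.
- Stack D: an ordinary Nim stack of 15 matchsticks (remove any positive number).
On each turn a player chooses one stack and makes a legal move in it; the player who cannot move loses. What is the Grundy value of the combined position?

15

Grundy values for stack A (subtraction set {2, 3, 4, 6}):
g(0) = mex{} = 0
g(1) = mex{} = 0
g(2) = mex{0} = 1
g(3) = mex{0} = 1
g(4) = mex{0,1} = 2
g(5) = mex{0,1} = 2
g(6) = mex{0,1,2} = 3
g(7) = mex{0,1,2} = 3
g(8) = mex{1,2,3} = 0
g(9) = mex{1,2,3} = 0
g(10) = mex{0,2,3} = 1
So g(10) = 1.
Stack B is a plain Nim stack of size 1, so its Grundy value is 1.
For stack C, compute g(0), g(1), … with moves {2, 3, 5, 6}:
k:     0  1  2  3  4  5  6  7  8  9
g(k):  0  0  1  1  2  2  3  3  0  0
So g(9) = 0.
Stack D is a plain Nim stack of size 15, so its Grundy value is 15.
The value of a disjunctive sum is the nim-sum of the parts.
Combined value = 1 ⊕ 1 ⊕ 0 ⊕ 15 = 15.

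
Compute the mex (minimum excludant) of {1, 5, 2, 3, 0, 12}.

4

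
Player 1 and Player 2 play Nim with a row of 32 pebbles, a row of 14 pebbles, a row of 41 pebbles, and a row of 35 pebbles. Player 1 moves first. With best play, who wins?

Player 1 wins

Nim-sum: 32 XOR 14 XOR 41 XOR 35 = 36.
The nim-sum is 36 ≠ 0, so this is an N-position: the player to move can win; Player 1 has a winning move.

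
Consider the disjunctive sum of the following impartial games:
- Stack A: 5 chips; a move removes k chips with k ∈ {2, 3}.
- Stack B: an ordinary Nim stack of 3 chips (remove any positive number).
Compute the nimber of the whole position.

3

Build the Grundy sequence for stack A with g(k) = mex{g(k−s) : s ∈ {2, 3}, s ≤ k}:
g(0) = mex{} = 0
g(1) = mex{} = 0
g(2) = mex{0} = 1
g(3) = mex{0} = 1
g(4) = mex{0,1} = 2
g(5) = mex{1} = 0
So g(5) = 0.
Stack B is a plain Nim stack of size 3, so its Grundy value is 3.
By the Sprague-Grundy theorem, the Grundy value of a sum of independent games is the XOR of the component values.
Combined value = 0 XOR 3 = 3.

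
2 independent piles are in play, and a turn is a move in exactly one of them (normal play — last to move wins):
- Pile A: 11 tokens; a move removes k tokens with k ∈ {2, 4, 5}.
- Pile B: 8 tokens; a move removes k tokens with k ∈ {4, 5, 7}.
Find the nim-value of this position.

0

Grundy values for pile A (subtraction set {2, 4, 5}):
k:     0  1  2  3  4  5  6  7  8  9 10 11
g(k):  0  0  1  1  2  2  3  0  0  1  1  2
So g(11) = 2.
For pile B, compute g(0), g(1), … with moves {4, 5, 7}:
k:     0  1  2  3  4  5  6  7  8
g(k):  0  0  0  0  1  1  1  1  2
So g(8) = 2.
By the Sprague-Grundy theorem, the Grundy value of a sum of independent games is the XOR of the component values.
Combined value = 2 ⊕ 2 = 0.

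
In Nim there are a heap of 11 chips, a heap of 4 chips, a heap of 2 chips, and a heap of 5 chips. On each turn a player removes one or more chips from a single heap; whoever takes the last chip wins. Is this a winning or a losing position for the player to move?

Nim-sum: 11 ^ 4 ^ 2 ^ 5 = 8.
The nim-sum is 8 ≠ 0, so this is an N-position: the player to move can win.

Winning position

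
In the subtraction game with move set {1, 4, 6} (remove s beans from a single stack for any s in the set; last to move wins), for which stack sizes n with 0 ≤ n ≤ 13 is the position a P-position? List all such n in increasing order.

0, 2, 5, 7, 10, 12

Build the Grundy sequence with g(k) = mex{g(k−s) : s ∈ {1, 4, 6}, s ≤ k}:
k:     0  1  2  3  4  5  6  7  8  9 10 11 12 13
g(k):  0  1  0  1  2  0  1  0  1  2  0  1  0  1
The P-positions (g = 0) in 0..13 are 0, 2, 5, 7, 10, 12.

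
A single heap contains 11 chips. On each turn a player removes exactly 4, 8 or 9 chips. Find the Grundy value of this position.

Compute g(0), g(1), … for moves {4, 8, 9}:
g(0) = mex{} = 0
g(1) = mex{} = 0
g(2) = mex{} = 0
g(3) = mex{} = 0
g(4) = mex{0} = 1
g(5) = mex{0} = 1
g(6) = mex{0} = 1
g(7) = mex{0} = 1
g(8) = mex{0,1} = 2
g(9) = mex{0,1} = 2
g(10) = mex{0,1} = 2
g(11) = mex{0,1} = 2
So g(11) = 2.

2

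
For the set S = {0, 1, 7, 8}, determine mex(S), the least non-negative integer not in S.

2

The values 0, 1 are all present; 2 is the first non-negative integer missing from the set.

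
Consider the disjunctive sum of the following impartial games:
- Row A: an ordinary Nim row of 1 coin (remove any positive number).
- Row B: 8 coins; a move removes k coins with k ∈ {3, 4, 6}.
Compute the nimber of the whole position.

3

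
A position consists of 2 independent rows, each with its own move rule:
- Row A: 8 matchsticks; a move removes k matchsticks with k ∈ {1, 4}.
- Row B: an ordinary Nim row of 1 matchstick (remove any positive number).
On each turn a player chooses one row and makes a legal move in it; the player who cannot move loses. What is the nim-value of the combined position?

0

Grundy values for row A (subtraction set {1, 4}):
k:     0  1  2  3  4  5  6  7  8
g(k):  0  1  0  1  2  0  1  0  1
So g(8) = 1.
Row B is a plain Nim row of size 1, so its Grundy value is 1.
By the Sprague-Grundy theorem, the Grundy value of a sum of independent games is the XOR of the component values.
Combined value = 1 ⊕ 1 = 0.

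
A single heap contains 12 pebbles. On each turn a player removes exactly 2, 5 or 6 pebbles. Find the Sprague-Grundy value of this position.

0

Build the Grundy sequence with g(k) = mex{g(k−s) : s ∈ {2, 5, 6}, s ≤ k}:
g(0) = mex{} = 0
g(1) = mex{} = 0
g(2) = mex{0} = 1
g(3) = mex{0} = 1
g(4) = mex{1} = 0
g(5) = mex{0,1} = 2
g(6) = mex{0} = 1
g(7) = mex{0,1,2} = 3
g(8) = mex{1} = 0
g(9) = mex{0,1,3} = 2
g(10) = mex{0,2} = 1
g(11) = mex{1,2} = 0
g(12) = mex{1,3} = 0
So g(12) = 0.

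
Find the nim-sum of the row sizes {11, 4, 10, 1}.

4

Bitwise XOR of the heap sizes:
  1011  (11)
  0100  (4)
  1010  (10)
  0001  (1)
  ----
  0100  (4)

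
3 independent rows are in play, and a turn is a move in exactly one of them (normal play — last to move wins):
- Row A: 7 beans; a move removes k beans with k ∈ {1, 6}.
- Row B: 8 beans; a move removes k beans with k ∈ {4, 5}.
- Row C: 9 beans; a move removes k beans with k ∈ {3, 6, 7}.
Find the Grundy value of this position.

1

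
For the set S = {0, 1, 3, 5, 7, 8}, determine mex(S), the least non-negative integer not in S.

2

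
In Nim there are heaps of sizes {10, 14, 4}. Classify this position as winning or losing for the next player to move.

Losing position

Compute the nim-sum pairwise:
10 ^ 14 = 4
4 ^ 4 = 0
The nim-sum is 0, so this is a P-position: the player to move is in a losing position under optimal play.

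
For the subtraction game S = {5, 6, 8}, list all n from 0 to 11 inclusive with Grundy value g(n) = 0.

0, 1, 2, 3, 4

Grundy values for subtraction set {5, 6, 8}:
k:     0  1  2  3  4  5  6  7  8  9 10 11
g(k):  0  0  0  0  0  1  1  1  1  1  2  2
The P-positions (g = 0) in 0..11 are 0, 1, 2, 3, 4.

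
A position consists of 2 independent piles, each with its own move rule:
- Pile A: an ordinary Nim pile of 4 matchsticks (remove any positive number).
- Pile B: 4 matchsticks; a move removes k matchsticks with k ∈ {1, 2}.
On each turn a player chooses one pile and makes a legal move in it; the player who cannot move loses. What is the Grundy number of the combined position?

5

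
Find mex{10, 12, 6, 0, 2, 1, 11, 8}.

3

The values 0, 1, 2 are all present; 3 is the first non-negative integer missing from the set.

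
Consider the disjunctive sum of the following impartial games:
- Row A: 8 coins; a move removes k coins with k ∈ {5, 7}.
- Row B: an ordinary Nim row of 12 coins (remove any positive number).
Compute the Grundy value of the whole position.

13

Build the Grundy sequence for row A with g(k) = mex{g(k−s) : s ∈ {5, 7}, s ≤ k}:
k:     0  1  2  3  4  5  6  7  8
g(k):  0  0  0  0  0  1  1  1  1
So g(8) = 1.
Row B is a plain Nim row of size 12, so its Grundy value is 12.
The value of a disjunctive sum is the nim-sum of the parts.
Combined value = 1 ⊕ 12 = 13.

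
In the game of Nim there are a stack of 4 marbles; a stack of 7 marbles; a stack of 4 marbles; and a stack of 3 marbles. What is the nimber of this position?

Nim-sum: 4 ⊕ 7 ⊕ 4 ⊕ 3 = 4.

4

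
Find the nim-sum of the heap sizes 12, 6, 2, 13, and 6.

3

Write each in binary and XOR column by column:
  1100  (12)
  0110  (6)
  0010  (2)
  1101  (13)
  0110  (6)
  ----
  0011  (3)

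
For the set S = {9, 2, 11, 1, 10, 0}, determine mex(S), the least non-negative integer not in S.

The values 0, 1, 2 are all present; 3 is the first non-negative integer missing from the set.

3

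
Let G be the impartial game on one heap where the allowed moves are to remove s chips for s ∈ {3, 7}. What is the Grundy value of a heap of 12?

0

Compute g(0), g(1), … for moves {3, 7}:
g(0) = mex{} = 0
g(1) = mex{} = 0
g(2) = mex{} = 0
g(3) = mex{0} = 1
g(4) = mex{0} = 1
g(5) = mex{0} = 1
g(6) = mex{1} = 0
g(7) = mex{0,1} = 2
g(8) = mex{0,1} = 2
g(9) = mex{0} = 1
g(10) = mex{1,2} = 0
g(11) = mex{1,2} = 0
g(12) = mex{1} = 0
So g(12) = 0.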